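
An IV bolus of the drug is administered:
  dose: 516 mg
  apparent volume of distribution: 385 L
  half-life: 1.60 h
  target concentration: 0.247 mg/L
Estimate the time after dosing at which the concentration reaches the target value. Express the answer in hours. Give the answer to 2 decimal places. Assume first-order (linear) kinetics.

3.90 h

C₀ = Dose / Vd = 516.0 / 385 = 1.340 mg/L
k = ln2 / t½ = 0.693147 / 1.60 = 0.4332 h⁻¹
t = ln(C₀ / C) / k = ln(1.340 / 0.247) / 0.4332
  = ln(5.425) / 0.4332 = 1.691 / 0.4332 = 3.904 h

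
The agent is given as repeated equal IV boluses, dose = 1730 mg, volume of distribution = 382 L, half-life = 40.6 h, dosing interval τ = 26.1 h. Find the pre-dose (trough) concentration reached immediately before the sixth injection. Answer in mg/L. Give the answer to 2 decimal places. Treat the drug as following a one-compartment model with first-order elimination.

7.20 mg/L

C₀ per dose = Dose / Vd = 1730 / 382 = 4.529 mg/L
k = ln2 / t½ = 0.693147 / 40.6 = 0.01707 h⁻¹
Fraction remaining after one interval: r = e^(−kτ) = e^(−0.01707 × 26.1) = 0.6405
Before dose 6, 5 doses have been given (aged 1τ, 2τ, 3τ, 4τ, 5τ).
C_trough = C₀ × (r + r² + … + r^5) = C₀ × r(1−r^5)/(1−r)
        = 4.529 × 0.6405 × (1 − 0.1078) / (1 − 0.6405) = 7.199 mg/L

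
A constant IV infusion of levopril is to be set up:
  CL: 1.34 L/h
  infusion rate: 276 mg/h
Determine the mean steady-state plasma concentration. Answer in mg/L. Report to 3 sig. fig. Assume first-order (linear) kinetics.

206 mg/L

At steady state Css = R₀ / CL = 276 / 1.340 = 206.0 mg/L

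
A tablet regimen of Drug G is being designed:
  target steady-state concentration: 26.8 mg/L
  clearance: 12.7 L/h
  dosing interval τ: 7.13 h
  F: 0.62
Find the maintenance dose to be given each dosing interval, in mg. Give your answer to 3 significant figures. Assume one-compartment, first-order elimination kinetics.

At steady state, F × (Dose/τ) = Css × CL.
Dose = Css × CL × τ / F = 26.8 × 12.70 × 7.13 / 0.62 = 3914 mg

3910 mg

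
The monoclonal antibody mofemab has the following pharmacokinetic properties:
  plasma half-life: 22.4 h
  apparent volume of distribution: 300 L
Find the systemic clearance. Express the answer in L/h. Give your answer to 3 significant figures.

9.28 L/h

k = ln2 / t½ = 0.693147 / 22.4 = 0.03094 h⁻¹
CL = k × Vd = 0.03094 × 300 = 9.282 L/h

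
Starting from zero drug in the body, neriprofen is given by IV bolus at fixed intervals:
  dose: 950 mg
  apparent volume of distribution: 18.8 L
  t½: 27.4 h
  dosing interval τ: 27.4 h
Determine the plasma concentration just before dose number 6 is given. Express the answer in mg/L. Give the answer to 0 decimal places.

C₀ per dose = Dose / Vd = 950 / 18.8 = 50.53 mg/L
k = ln2 / t½ = 0.693147 / 27.4 = 0.02530 h⁻¹
Fraction remaining after one interval: r = e^(−kτ) = e^(−0.02530 × 27.4) = 0.5000
Before dose 6, 5 doses have been given (aged 1τ, 2τ, 3τ, 4τ, 5τ).
C_trough = C₀ × (r + r² + … + r^5) = C₀ × r(1−r^5)/(1−r)
        = 50.53 × 0.5000 × (1 − 0.03125) / (1 − 0.5000) = 48.95 mg/L

49 mg/L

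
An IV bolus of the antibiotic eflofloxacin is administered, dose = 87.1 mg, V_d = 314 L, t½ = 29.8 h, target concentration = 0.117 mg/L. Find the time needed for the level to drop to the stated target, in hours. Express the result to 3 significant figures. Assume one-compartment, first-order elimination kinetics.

C₀ = Dose / Vd = 87.10 / 314 = 0.2774 mg/L
k = ln2 / t½ = 0.693147 / 29.8 = 0.02326 h⁻¹
t = ln(C₀ / C) / k = ln(0.2774 / 0.117) / 0.02326
  = ln(2.371) / 0.02326 = 0.8633 / 0.02326 = 37.12 h

37.1 h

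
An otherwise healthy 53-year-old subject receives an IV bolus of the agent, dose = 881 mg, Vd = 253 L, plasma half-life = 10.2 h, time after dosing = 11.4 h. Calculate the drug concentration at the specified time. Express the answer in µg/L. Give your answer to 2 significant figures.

C₀ = Dose / Vd = 881.0 / 253 = 3.482 mg/L
k = ln2 / t½ = 0.693147 / 10.2 = 0.06796 h⁻¹
C = C₀ · e^(−k·t) = 3.482 × e^(−0.06796 × 11.4)
  = 3.482 × 0.4608 = 1.605 mg/L
Convert: 1.605 mg/L × 1000 = 1605 µg/L

1600 µg/L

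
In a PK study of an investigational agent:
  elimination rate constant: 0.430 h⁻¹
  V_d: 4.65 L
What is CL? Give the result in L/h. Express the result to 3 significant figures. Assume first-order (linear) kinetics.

2.00 L/h

CL = k × Vd = 0.430 × 4.65 = 2.000 L/h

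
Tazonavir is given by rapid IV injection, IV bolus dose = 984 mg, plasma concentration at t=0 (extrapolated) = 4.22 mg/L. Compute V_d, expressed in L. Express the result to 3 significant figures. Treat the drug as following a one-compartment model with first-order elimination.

Vd = Dose / C₀ = 984.0 / 4.22 = 233.2 L

233 L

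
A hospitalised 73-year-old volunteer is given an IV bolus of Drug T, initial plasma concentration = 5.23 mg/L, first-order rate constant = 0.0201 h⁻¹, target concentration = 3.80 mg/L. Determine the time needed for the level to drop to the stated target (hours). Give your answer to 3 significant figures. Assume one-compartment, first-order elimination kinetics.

t = ln(C₀ / C) / k = ln(5.230 / 3.80) / 0.02010
  = ln(1.376) / 0.02010 = 0.3192 / 0.02010 = 15.88 h

15.9 h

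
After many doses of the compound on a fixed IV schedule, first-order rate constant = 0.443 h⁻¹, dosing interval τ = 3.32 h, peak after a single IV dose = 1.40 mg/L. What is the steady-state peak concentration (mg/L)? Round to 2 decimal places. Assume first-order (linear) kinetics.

e^(−kτ) = e^(−0.4430 × 3.32) = 0.2298
Accumulation ratio R = 1 / (1 − e^(−kτ)) = 1 / (1 − 0.2298) = 1.298
Steady-state peak = C₀ × R = 1.40 × 1.298 = 1.817 mg/L

1.82 mg/L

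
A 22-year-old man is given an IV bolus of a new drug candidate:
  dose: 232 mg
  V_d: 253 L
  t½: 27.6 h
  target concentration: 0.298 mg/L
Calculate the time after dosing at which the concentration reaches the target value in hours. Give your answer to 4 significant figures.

C₀ = Dose / Vd = 232.0 / 253 = 0.9170 mg/L
k = ln2 / t½ = 0.693147 / 27.6 = 0.02511 h⁻¹
t = ln(C₀ / C) / k = ln(0.9170 / 0.298) / 0.02511
  = ln(3.077) / 0.02511 = 1.124 / 0.02511 = 44.76 h

44.76 h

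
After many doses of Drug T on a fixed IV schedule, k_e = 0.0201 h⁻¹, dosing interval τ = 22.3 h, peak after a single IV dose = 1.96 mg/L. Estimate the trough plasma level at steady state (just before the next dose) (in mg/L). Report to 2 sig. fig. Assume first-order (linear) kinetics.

3.5 mg/L

e^(−kτ) = e^(−0.02010 × 22.3) = 0.6388
Accumulation ratio R = 1 / (1 − e^(−kτ)) = 1 / (1 − 0.6388) = 2.769
Steady-state trough = C₀ × R × e^(−kτ) = 1.96 × 2.769 × 0.6388 = 3.467 mg/L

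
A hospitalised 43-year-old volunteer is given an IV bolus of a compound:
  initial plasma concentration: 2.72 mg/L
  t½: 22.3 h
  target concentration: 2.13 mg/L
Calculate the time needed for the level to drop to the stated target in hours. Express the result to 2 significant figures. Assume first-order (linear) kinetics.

7.9 h

k = ln2 / t½ = 0.693147 / 22.3 = 0.03108 h⁻¹
t = ln(C₀ / C) / k = ln(2.720 / 2.13) / 0.03108
  = ln(1.277) / 0.03108 = 0.2445 / 0.03108 = 7.867 h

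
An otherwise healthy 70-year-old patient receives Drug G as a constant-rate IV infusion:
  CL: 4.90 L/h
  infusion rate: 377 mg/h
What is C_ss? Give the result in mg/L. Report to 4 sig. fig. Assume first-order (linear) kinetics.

At steady state Css = R₀ / CL = 377 / 4.900 = 76.94 mg/L

76.94 mg/L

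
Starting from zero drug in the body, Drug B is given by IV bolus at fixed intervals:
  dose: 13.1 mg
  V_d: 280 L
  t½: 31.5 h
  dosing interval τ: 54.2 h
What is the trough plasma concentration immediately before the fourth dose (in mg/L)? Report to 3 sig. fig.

C₀ per dose = Dose / Vd = 13.1 / 280 = 0.04679 mg/L
k = ln2 / t½ = 0.693147 / 31.5 = 0.02200 h⁻¹
Fraction remaining after one interval: r = e^(−kτ) = e^(−0.02200 × 54.2) = 0.3035
Before dose 4, 3 doses have been given (aged 1τ, 2τ, 3τ).
C_trough = C₀ × (r + r² + … + r^3) = C₀ × r(1−r^3)/(1−r)
        = 0.04679 × 0.3035 × (1 − 0.02796) / (1 − 0.3035) = 0.01982 mg/L

0.0198 mg/L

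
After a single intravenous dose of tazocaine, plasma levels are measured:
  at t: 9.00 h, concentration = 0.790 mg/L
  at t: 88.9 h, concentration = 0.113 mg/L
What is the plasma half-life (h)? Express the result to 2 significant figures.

k = ln(C₁/C₂) / (t₂ − t₁) = ln(0.790/0.113) / (88.9 − 9.00)
  = 1.945 / 79.90 = 0.02434 h⁻¹
t½ = ln2 / k = 0.693147 / 0.02434 = 28.48 h

28 h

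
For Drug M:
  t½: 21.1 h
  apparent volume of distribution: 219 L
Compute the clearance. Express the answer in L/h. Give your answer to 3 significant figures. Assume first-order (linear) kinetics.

7.19 L/h

k = ln2 / t½ = 0.693147 / 21.1 = 0.03285 h⁻¹
CL = k × Vd = 0.03285 × 219 = 7.194 L/h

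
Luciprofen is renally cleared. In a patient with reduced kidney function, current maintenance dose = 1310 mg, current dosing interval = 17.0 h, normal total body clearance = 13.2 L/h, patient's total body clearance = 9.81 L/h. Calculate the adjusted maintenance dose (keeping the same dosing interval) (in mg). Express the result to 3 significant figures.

974 mg

To keep the same average steady-state level, dosing rate must scale with clearance.
CL ratio = 9.81 / 13.2 = 0.7432
New dose (same interval) = 1310 × 0.7432 = 973.6 mg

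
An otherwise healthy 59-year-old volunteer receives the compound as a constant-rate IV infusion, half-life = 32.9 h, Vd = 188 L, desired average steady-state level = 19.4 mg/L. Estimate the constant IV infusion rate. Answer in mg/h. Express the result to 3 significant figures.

76.8 mg/h

k = ln2 / t½ = 0.693147 / 32.9 = 0.02107 h⁻¹
CL = k × Vd = 0.02107 × 188 = 3.961 L/h
At steady state, infusion rate R₀ = Css × CL = 19.4 × 3.961 = 76.84 mg/h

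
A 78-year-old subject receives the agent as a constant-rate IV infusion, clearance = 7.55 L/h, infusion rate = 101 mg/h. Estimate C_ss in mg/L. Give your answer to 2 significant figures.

13 mg/L

At steady state Css = R₀ / CL = 101 / 7.550 = 13.38 mg/L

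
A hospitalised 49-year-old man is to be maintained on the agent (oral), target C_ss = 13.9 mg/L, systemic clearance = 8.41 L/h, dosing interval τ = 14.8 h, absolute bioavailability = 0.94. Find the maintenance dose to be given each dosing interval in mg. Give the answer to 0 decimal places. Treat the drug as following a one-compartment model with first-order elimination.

At steady state, F × (Dose/τ) = Css × CL.
Dose = Css × CL × τ / F = 13.9 × 8.410 × 14.8 / 0.94 = 1841 mg

1841 mg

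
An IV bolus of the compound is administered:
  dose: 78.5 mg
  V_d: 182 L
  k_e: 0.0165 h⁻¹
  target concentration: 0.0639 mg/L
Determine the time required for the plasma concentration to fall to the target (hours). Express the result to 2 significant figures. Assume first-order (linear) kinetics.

C₀ = Dose / Vd = 78.50 / 182 = 0.4313 mg/L
t = ln(C₀ / C) / k = ln(0.4313 / 0.0639) / 0.01650
  = ln(6.750) / 0.01650 = 1.910 / 0.01650 = 115.8 h

120 h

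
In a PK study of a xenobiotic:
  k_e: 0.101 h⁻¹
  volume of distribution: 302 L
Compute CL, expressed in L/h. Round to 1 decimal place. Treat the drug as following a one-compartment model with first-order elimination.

CL = k × Vd = 0.101 × 302 = 30.50 L/h

30.5 L/h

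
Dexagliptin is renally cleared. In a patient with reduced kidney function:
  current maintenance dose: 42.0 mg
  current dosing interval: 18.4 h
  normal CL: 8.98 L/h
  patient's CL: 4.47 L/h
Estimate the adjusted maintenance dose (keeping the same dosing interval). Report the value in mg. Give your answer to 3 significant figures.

To keep the same average steady-state level, dosing rate must scale with clearance.
CL ratio = 4.47 / 8.98 = 0.4978
New dose (same interval) = 42.0 × 0.4978 = 20.91 mg

20.9 mg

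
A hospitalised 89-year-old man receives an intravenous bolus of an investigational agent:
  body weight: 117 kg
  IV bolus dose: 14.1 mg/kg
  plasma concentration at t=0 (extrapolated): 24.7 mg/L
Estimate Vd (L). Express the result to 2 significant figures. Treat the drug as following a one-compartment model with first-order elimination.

67 L

Dose = 14.1 × 117 = 1650 mg
Vd = Dose / C₀ = 1650 / 24.7 = 66.80 L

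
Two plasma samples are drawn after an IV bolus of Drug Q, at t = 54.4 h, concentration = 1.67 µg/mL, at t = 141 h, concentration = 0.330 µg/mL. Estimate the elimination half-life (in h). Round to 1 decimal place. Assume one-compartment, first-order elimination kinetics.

37.0 h

k = ln(C₁/C₂) / (t₂ − t₁) = ln(1.67/0.330) / (141 − 54.4)
  = 1.621 / 86.60 = 0.01872 h⁻¹
t½ = ln2 / k = 0.693147 / 0.01872 = 37.03 h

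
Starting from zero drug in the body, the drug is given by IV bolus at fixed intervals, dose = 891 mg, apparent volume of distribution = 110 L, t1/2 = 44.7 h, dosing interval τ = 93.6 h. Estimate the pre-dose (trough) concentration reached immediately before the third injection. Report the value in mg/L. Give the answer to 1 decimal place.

C₀ per dose = Dose / Vd = 891 / 110 = 8.100 mg/L
k = ln2 / t½ = 0.693147 / 44.7 = 0.01551 h⁻¹
Fraction remaining after one interval: r = e^(−kτ) = e^(−0.01551 × 93.6) = 0.2342
Before dose 3, 2 doses have been given (aged 1τ, 2τ).
C_trough = C₀ × (r + r²) = 8.100 × (0.2342 + 0.05485) = 2.341 mg/L

2.3 mg/L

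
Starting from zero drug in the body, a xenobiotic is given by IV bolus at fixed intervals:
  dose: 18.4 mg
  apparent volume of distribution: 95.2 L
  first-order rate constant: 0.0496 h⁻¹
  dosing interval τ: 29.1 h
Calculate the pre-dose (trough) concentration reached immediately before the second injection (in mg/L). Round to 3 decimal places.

C₀ per dose = Dose / Vd = 18.4 / 95.2 = 0.1933 mg/L
Fraction remaining after one interval: r = e^(−kτ) = e^(−0.04960 × 29.1) = 0.2361
Before dose 2, 1 dose has been given (aged 1τ).
C_trough = C₀ × r = 0.1933 × 0.2361 = 0.04564 mg/L

0.046 mg/L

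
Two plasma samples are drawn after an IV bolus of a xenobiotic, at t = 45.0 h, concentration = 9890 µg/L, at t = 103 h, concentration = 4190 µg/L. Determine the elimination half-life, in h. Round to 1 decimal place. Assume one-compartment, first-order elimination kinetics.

k = ln(C₁/C₂) / (t₂ − t₁) = ln(9890/4190) / (103 − 45.0)
  = 0.8588 / 58.00 = 0.01481 h⁻¹
t½ = ln2 / k = 0.693147 / 0.01481 = 46.80 h

46.8 h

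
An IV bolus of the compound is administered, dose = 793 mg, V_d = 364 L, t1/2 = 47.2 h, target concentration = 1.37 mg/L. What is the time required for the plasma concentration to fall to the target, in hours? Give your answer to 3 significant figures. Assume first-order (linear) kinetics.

C₀ = Dose / Vd = 793.0 / 364 = 2.179 mg/L
k = ln2 / t½ = 0.693147 / 47.2 = 0.01469 h⁻¹
t = ln(C₀ / C) / k = ln(2.179 / 1.37) / 0.01469
  = ln(1.591) / 0.01469 = 0.4644 / 0.01469 = 31.61 h

31.6 h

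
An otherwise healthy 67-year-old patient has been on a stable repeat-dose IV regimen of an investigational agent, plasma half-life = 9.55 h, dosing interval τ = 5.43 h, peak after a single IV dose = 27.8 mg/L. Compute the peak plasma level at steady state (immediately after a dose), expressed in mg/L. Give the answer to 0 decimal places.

k = ln2 / t½ = 0.693147 / 9.55 = 0.07258 h⁻¹
e^(−kτ) = e^(−0.07258 × 5.43) = 0.6743
Accumulation ratio R = 1 / (1 − e^(−kτ)) = 1 / (1 − 0.6743) = 3.070
Steady-state peak = C₀ × R = 27.8 × 3.070 = 85.35 mg/L

85 mg/L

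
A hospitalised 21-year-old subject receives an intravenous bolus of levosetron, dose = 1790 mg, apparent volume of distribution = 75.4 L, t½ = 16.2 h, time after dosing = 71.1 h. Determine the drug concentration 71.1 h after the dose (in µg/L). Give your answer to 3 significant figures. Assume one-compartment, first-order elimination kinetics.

C₀ = Dose / Vd = 1790 / 75.4 = 23.74 mg/L
k = ln2 / t½ = 0.693147 / 16.2 = 0.04279 h⁻¹
C = C₀ · e^(−k·t) = 23.74 × e^(−0.04279 × 71.1)
  = 23.74 × 0.04772 = 1.133 mg/L
Convert: 1.133 mg/L × 1000 = 1133 µg/L

1130 µg/L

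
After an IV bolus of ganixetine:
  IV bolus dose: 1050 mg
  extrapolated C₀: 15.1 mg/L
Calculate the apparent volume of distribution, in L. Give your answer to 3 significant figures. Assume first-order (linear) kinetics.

69.5 L

Vd = Dose / C₀ = 1050 / 15.1 = 69.54 L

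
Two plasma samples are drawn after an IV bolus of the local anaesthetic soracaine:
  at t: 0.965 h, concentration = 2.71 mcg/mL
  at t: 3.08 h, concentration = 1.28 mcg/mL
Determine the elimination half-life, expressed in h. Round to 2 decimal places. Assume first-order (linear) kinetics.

1.95 h

k = ln(C₁/C₂) / (t₂ − t₁) = ln(2.71/1.28) / (3.08 − 0.965)
  = 0.7501 / 2.115 = 0.3547 h⁻¹
t½ = ln2 / k = 0.693147 / 0.3547 = 1.954 h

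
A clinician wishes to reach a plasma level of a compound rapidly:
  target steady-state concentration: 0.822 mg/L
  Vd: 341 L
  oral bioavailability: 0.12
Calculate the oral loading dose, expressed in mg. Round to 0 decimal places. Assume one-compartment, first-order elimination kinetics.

LD = Css × Vd / F = 0.822 × 341 / 0.12 = 2336 mg

2336 mg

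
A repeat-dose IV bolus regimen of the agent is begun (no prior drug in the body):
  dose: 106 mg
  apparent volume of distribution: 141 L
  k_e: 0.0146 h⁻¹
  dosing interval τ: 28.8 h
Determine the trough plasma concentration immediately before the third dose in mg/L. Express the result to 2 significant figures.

C₀ per dose = Dose / Vd = 106 / 141 = 0.7518 mg/L
Fraction remaining after one interval: r = e^(−kτ) = e^(−0.01460 × 28.8) = 0.6567
Before dose 3, 2 doses have been given (aged 1τ, 2τ).
C_trough = C₀ × (r + r²) = 0.7518 × (0.6567 + 0.4313) = 0.8180 mg/L

0.82 mg/L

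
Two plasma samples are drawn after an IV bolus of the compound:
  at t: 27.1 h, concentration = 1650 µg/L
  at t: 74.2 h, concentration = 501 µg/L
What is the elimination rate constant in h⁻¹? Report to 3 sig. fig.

0.0253 h⁻¹

k = ln(C₁/C₂) / (t₂ − t₁) = ln(1650/501) / (74.2 − 27.1)
  = 1.192 / 47.10 = 0.02531 h⁻¹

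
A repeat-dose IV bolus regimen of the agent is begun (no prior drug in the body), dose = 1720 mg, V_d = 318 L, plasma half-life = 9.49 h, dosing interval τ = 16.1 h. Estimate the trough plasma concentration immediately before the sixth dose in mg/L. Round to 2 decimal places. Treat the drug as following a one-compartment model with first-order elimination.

2.41 mg/L

C₀ per dose = Dose / Vd = 1720 / 318 = 5.409 mg/L
k = ln2 / t½ = 0.693147 / 9.49 = 0.07304 h⁻¹
Fraction remaining after one interval: r = e^(−kτ) = e^(−0.07304 × 16.1) = 0.3085
Before dose 6, 5 doses have been given (aged 1τ, 2τ, 3τ, 4τ, 5τ).
C_trough = C₀ × (r + r² + … + r^5) = C₀ × r(1−r^5)/(1−r)
        = 5.409 × 0.3085 × (1 − 0.002794) / (1 − 0.3085) = 2.406 mg/L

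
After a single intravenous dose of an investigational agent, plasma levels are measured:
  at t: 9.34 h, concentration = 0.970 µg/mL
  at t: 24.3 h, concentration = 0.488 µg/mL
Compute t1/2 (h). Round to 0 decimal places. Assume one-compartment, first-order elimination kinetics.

k = ln(C₁/C₂) / (t₂ − t₁) = ln(0.970/0.488) / (24.3 − 9.34)
  = 0.6870 / 14.96 = 0.04592 h⁻¹
t½ = ln2 / k = 0.693147 / 0.04592 = 15.09 h

15 h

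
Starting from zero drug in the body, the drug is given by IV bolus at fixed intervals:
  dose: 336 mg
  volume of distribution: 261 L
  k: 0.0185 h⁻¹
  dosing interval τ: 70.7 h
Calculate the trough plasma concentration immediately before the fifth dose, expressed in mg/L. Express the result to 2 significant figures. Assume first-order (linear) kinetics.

C₀ per dose = Dose / Vd = 336 / 261 = 1.287 mg/L
Fraction remaining after one interval: r = e^(−kτ) = e^(−0.01850 × 70.7) = 0.2704
Before dose 5, 4 doses have been given (aged 1τ, 2τ, 3τ, 4τ).
C_trough = C₀ × (r + r² + … + r^4) = C₀ × r(1−r^4)/(1−r)
        = 1.287 × 0.2704 × (1 − 0.005346) / (1 − 0.2704) = 0.4744 mg/L

0.47 mg/L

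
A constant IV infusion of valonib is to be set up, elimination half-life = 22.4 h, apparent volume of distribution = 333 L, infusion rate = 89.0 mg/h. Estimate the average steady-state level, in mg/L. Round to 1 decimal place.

k = ln2 / t½ = 0.693147 / 22.4 = 0.03094 h⁻¹
CL = k × Vd = 0.03094 × 333 = 10.30 L/h
At steady state Css = R₀ / CL = 89.0 / 10.30 = 8.641 mg/L

8.6 mg/L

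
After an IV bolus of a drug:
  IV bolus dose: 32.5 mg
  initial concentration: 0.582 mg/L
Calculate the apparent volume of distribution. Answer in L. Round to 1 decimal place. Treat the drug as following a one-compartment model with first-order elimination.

55.8 L

Vd = Dose / C₀ = 32.50 / 0.582 = 55.84 L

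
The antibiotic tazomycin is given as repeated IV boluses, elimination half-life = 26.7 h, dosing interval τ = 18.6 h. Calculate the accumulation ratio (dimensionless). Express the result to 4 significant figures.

2.611

k = ln2 / t½ = 0.693147 / 26.7 = 0.02596 h⁻¹
e^(−kτ) = e^(−0.02596 × 18.6) = 0.6170
Accumulation ratio R = 1 / (1 − e^(−kτ)) = 1 / (1 − 0.6170) = 2.611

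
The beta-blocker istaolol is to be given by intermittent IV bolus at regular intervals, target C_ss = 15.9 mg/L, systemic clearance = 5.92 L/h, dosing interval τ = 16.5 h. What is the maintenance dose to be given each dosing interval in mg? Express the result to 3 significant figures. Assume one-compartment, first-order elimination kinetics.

1550 mg

At steady state, Dose/τ = Css × CL.
Dose = Css × CL × τ = 15.9 × 5.920 × 16.5 = 1553 mg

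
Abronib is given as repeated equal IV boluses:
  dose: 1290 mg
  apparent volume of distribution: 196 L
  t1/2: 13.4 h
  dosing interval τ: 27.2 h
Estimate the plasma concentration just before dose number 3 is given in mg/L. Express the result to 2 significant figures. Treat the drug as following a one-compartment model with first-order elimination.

C₀ per dose = Dose / Vd = 1290 / 196 = 6.582 mg/L
k = ln2 / t½ = 0.693147 / 13.4 = 0.05173 h⁻¹
Fraction remaining after one interval: r = e^(−kτ) = e^(−0.05173 × 27.2) = 0.2449
Before dose 3, 2 doses have been given (aged 1τ, 2τ).
C_trough = C₀ × (r + r²) = 6.582 × (0.2449 + 0.05998) = 2.007 mg/L

2.0 mg/L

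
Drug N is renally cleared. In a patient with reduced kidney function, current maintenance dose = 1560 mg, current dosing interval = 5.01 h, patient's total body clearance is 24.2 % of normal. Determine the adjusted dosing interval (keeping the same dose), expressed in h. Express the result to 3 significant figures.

To keep the same average steady-state level, dosing rate must scale with clearance.
CL ratio = 24.2 / 100 = 0.2420
New interval (same dose) = 5.01 / 0.2420 = 20.70 h

20.7 h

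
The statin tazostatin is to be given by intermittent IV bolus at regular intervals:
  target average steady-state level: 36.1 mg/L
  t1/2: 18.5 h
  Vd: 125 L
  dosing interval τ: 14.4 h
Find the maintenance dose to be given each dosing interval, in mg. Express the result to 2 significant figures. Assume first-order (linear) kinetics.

2400 mg

k = ln2 / t½ = 0.693147 / 18.5 = 0.03747 h⁻¹
CL = k × Vd = 0.03747 × 125 = 4.684 L/h
At steady state, Dose/τ = Css × CL.
Dose = Css × CL × τ = 36.1 × 4.684 × 14.4 = 2435 mg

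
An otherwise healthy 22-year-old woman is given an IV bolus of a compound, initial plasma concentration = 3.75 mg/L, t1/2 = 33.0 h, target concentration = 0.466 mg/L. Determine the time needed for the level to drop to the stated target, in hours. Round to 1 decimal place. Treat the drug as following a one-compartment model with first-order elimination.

k = ln2 / t½ = 0.693147 / 33.0 = 0.02100 h⁻¹
t = ln(C₀ / C) / k = ln(3.750 / 0.466) / 0.02100
  = ln(8.047) / 0.02100 = 2.085 / 0.02100 = 99.29 h

99.3 h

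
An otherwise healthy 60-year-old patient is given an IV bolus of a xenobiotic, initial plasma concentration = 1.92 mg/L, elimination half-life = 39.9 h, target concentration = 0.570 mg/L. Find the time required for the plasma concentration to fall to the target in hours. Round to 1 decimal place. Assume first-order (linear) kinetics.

k = ln2 / t½ = 0.693147 / 39.9 = 0.01737 h⁻¹
t = ln(C₀ / C) / k = ln(1.920 / 0.570) / 0.01737
  = ln(3.368) / 0.01737 = 1.214 / 0.01737 = 69.89 h

69.9 h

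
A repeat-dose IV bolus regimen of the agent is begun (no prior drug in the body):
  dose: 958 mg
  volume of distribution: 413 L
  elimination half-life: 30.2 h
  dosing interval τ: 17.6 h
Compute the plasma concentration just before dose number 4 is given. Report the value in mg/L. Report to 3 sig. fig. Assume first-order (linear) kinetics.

3.27 mg/L

C₀ per dose = Dose / Vd = 958 / 413 = 2.320 mg/L
k = ln2 / t½ = 0.693147 / 30.2 = 0.02295 h⁻¹
Fraction remaining after one interval: r = e^(−kτ) = e^(−0.02295 × 17.6) = 0.6677
Before dose 4, 3 doses have been given (aged 1τ, 2τ, 3τ).
C_trough = C₀ × (r + r² + … + r^3) = C₀ × r(1−r^3)/(1−r)
        = 2.320 × 0.6677 × (1 − 0.2977) / (1 − 0.6677) = 3.274 mg/L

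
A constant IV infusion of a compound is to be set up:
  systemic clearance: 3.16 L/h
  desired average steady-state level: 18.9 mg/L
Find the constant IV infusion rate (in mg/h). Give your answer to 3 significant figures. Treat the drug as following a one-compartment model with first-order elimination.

59.7 mg/h

At steady state, infusion rate R₀ = Css × CL = 18.9 × 3.160 = 59.72 mg/h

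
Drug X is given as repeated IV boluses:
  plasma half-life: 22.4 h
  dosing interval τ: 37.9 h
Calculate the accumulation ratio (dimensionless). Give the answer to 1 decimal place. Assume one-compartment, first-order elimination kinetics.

1.4

k = ln2 / t½ = 0.693147 / 22.4 = 0.03094 h⁻¹
e^(−kτ) = e^(−0.03094 × 37.9) = 0.3096
Accumulation ratio R = 1 / (1 − e^(−kτ)) = 1 / (1 − 0.3096) = 1.448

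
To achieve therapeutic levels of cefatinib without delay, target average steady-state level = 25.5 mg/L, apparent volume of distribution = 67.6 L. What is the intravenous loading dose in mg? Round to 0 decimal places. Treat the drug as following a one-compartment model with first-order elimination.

LD = Css × Vd = 25.5 × 67.6 = 1724 mg

1724 mg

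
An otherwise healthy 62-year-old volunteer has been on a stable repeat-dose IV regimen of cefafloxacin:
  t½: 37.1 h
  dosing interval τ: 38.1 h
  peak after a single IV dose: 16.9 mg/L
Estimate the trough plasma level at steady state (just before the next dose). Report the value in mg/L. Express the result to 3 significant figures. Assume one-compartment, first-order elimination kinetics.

16.3 mg/L

k = ln2 / t½ = 0.693147 / 37.1 = 0.01868 h⁻¹
e^(−kτ) = e^(−0.01868 × 38.1) = 0.4908
Accumulation ratio R = 1 / (1 − e^(−kτ)) = 1 / (1 − 0.4908) = 1.964
Steady-state trough = C₀ × R × e^(−kτ) = 16.9 × 1.964 × 0.4908 = 16.29 mg/L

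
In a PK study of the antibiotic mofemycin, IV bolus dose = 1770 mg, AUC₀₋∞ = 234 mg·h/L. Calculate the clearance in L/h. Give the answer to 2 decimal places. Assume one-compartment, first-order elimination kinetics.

7.56 L/h

CL = Dose / AUC = 1770 / 234 = 7.564 L/h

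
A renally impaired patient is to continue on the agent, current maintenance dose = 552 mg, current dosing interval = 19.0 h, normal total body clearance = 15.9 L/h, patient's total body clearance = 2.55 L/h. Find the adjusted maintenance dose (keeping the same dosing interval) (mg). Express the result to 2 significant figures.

89 mg

To keep the same average steady-state level, dosing rate must scale with clearance.
CL ratio = 2.55 / 15.9 = 0.1604
New dose (same interval) = 552 × 0.1604 = 88.54 mg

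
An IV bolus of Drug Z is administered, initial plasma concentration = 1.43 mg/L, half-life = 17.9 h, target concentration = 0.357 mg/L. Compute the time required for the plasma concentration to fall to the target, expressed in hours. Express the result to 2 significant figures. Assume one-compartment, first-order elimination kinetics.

36 h

k = ln2 / t½ = 0.693147 / 17.9 = 0.03872 h⁻¹
t = ln(C₀ / C) / k = ln(1.430 / 0.357) / 0.03872
  = ln(4.006) / 0.03872 = 1.388 / 0.03872 = 35.85 h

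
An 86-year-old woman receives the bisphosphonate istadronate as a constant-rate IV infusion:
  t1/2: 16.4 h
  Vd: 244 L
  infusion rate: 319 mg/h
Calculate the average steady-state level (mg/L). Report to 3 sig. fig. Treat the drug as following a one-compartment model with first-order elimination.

30.9 mg/L

k = ln2 / t½ = 0.693147 / 16.4 = 0.04227 h⁻¹
CL = k × Vd = 0.04227 × 244 = 10.31 L/h
At steady state Css = R₀ / CL = 319 / 10.31 = 30.94 mg/L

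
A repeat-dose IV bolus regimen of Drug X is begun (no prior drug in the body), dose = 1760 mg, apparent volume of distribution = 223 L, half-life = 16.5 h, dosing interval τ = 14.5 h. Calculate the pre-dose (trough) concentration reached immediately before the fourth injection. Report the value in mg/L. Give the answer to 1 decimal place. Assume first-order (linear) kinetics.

7.9 mg/L

C₀ per dose = Dose / Vd = 1760 / 223 = 7.892 mg/L
k = ln2 / t½ = 0.693147 / 16.5 = 0.04201 h⁻¹
Fraction remaining after one interval: r = e^(−kτ) = e^(−0.04201 × 14.5) = 0.5438
Before dose 4, 3 doses have been given (aged 1τ, 2τ, 3τ).
C_trough = C₀ × (r + r² + … + r^3) = C₀ × r(1−r^3)/(1−r)
        = 7.892 × 0.5438 × (1 − 0.1608) / (1 − 0.5438) = 7.895 mg/L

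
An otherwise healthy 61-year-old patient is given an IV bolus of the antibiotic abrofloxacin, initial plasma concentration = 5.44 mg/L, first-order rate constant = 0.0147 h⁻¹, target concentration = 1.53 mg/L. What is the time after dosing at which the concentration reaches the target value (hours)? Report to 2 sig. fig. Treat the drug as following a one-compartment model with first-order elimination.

86 h

t = ln(C₀ / C) / k = ln(5.440 / 1.53) / 0.01470
  = ln(3.556) / 0.01470 = 1.269 / 0.01470 = 86.33 h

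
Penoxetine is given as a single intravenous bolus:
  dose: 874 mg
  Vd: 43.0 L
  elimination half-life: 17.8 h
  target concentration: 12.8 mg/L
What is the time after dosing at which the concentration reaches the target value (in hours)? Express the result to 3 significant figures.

11.9 h

C₀ = Dose / Vd = 874.0 / 43.0 = 20.33 mg/L
k = ln2 / t½ = 0.693147 / 17.8 = 0.03894 h⁻¹
t = ln(C₀ / C) / k = ln(20.33 / 12.8) / 0.03894
  = ln(1.588) / 0.03894 = 0.4625 / 0.03894 = 11.88 h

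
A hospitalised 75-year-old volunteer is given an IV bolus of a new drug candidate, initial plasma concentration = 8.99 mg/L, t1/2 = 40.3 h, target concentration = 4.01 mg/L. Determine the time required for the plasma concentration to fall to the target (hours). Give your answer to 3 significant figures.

46.9 h

k = ln2 / t½ = 0.693147 / 40.3 = 0.01720 h⁻¹
t = ln(C₀ / C) / k = ln(8.990 / 4.01) / 0.01720
  = ln(2.242) / 0.01720 = 0.8074 / 0.01720 = 46.94 h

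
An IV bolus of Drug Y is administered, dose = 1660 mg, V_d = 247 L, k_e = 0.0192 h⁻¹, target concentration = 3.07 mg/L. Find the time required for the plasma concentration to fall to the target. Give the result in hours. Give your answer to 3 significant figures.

40.8 h

C₀ = Dose / Vd = 1660 / 247 = 6.721 mg/L
t = ln(C₀ / C) / k = ln(6.721 / 3.07) / 0.01920
  = ln(2.189) / 0.01920 = 0.7834 / 0.01920 = 40.80 h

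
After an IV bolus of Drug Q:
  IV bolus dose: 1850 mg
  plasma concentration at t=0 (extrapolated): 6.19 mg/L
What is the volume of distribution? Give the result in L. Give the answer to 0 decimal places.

299 L

Vd = Dose / C₀ = 1850 / 6.19 = 298.9 L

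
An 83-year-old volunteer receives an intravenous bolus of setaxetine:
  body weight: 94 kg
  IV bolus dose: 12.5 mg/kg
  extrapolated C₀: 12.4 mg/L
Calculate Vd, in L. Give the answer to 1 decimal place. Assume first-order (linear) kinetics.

94.8 L

Dose = 12.5 × 94 = 1175 mg
Vd = Dose / C₀ = 1175 / 12.4 = 94.76 L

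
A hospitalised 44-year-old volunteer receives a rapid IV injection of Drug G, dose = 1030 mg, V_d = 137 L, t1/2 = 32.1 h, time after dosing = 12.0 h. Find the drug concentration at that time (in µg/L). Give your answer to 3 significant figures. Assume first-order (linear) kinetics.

5800 µg/L

C₀ = Dose / Vd = 1030 / 137 = 7.518 mg/L
k = ln2 / t½ = 0.693147 / 32.1 = 0.02159 h⁻¹
C = C₀ · e^(−k·t) = 7.518 × e^(−0.02159 × 12.0)
  = 7.518 × 0.7718 = 5.802 mg/L
Convert: 5.802 mg/L × 1000 = 5802 µg/L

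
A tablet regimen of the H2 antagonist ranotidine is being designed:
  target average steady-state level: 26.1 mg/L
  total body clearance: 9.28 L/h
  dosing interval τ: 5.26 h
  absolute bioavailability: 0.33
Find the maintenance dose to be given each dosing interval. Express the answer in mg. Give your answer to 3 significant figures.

3860 mg

At steady state, F × (Dose/τ) = Css × CL.
Dose = Css × CL × τ / F = 26.1 × 9.280 × 5.26 / 0.33 = 3861 mg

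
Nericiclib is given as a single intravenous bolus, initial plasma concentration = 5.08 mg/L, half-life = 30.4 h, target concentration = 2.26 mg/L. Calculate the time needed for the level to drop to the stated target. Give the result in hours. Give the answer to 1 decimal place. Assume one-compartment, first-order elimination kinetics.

35.5 h

k = ln2 / t½ = 0.693147 / 30.4 = 0.02280 h⁻¹
t = ln(C₀ / C) / k = ln(5.080 / 2.26) / 0.02280
  = ln(2.248) / 0.02280 = 0.8100 / 0.02280 = 35.53 h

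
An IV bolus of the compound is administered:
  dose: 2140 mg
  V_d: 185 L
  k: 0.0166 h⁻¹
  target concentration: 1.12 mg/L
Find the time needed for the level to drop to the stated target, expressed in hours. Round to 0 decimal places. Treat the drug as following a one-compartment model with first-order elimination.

C₀ = Dose / Vd = 2140 / 185 = 11.57 mg/L
t = ln(C₀ / C) / k = ln(11.57 / 1.12) / 0.01660
  = ln(10.33) / 0.01660 = 2.335 / 0.01660 = 140.7 h

141 h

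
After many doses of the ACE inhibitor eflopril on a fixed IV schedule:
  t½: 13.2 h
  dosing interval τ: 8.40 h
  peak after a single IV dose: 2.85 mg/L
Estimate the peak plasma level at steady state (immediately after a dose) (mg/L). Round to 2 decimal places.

k = ln2 / t½ = 0.693147 / 13.2 = 0.05251 h⁻¹
e^(−kτ) = e^(−0.05251 × 8.40) = 0.6433
Accumulation ratio R = 1 / (1 − e^(−kτ)) = 1 / (1 − 0.6433) = 2.803
Steady-state peak = C₀ × R = 2.85 × 2.803 = 7.989 mg/L

7.99 mg/L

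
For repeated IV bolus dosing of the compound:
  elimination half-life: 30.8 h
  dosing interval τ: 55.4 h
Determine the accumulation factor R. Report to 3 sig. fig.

1.40

k = ln2 / t½ = 0.693147 / 30.8 = 0.02250 h⁻¹
e^(−kτ) = e^(−0.02250 × 55.4) = 0.2875
Accumulation ratio R = 1 / (1 − e^(−kτ)) = 1 / (1 − 0.2875) = 1.404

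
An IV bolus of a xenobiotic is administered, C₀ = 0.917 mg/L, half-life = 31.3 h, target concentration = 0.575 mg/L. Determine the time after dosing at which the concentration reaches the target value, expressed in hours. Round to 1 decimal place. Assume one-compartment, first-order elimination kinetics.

k = ln2 / t½ = 0.693147 / 31.3 = 0.02215 h⁻¹
t = ln(C₀ / C) / k = ln(0.9170 / 0.575) / 0.02215
  = ln(1.595) / 0.02215 = 0.4669 / 0.02215 = 21.08 h

21.1 h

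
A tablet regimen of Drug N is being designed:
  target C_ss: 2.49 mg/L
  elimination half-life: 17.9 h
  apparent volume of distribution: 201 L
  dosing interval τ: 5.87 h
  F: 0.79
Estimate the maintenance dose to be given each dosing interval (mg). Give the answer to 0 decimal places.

k = ln2 / t½ = 0.693147 / 17.9 = 0.03872 h⁻¹
CL = k × Vd = 0.03872 × 201 = 7.783 L/h
At steady state, F × (Dose/τ) = Css × CL.
Dose = Css × CL × τ / F = 2.49 × 7.783 × 5.87 / 0.79 = 144.0 mg

144 mg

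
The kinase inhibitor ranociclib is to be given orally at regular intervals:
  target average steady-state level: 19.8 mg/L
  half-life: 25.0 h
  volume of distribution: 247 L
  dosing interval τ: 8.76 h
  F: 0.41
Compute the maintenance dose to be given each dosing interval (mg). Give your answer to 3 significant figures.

2900 mg

k = ln2 / t½ = 0.693147 / 25.0 = 0.02773 h⁻¹
CL = k × Vd = 0.02773 × 247 = 6.849 L/h
At steady state, F × (Dose/τ) = Css × CL.
Dose = Css × CL × τ / F = 19.8 × 6.849 × 8.76 / 0.41 = 2897 mg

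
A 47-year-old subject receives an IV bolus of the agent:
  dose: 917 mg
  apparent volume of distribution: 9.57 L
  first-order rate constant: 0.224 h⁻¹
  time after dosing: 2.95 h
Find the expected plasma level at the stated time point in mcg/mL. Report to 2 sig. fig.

49 mcg/mL

C₀ = Dose / Vd = 917.0 / 9.57 = 95.82 mg/L
C = C₀ · e^(−k·t) = 95.82 × e^(−0.2240 × 2.95)
  = 95.82 × 0.5164 = 49.48 mg/L
(49.48 mg/L = 49.48 mcg/mL)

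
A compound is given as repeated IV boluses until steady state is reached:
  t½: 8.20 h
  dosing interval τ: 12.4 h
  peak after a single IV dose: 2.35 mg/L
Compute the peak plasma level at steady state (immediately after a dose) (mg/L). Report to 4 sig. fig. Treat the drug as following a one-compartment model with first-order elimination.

k = ln2 / t½ = 0.693147 / 8.20 = 0.08453 h⁻¹
e^(−kτ) = e^(−0.08453 × 12.4) = 0.3506
Accumulation ratio R = 1 / (1 − e^(−kτ)) = 1 / (1 − 0.3506) = 1.540
Steady-state peak = C₀ × R = 2.35 × 1.540 = 3.619 mg/L

3.619 mg/L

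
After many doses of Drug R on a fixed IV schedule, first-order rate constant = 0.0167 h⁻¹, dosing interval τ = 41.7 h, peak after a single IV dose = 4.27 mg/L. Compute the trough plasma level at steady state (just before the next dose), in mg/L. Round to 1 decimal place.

4.2 mg/L

e^(−kτ) = e^(−0.01670 × 41.7) = 0.4984
Accumulation ratio R = 1 / (1 − e^(−kτ)) = 1 / (1 − 0.4984) = 1.994
Steady-state trough = C₀ × R × e^(−kτ) = 4.27 × 1.994 × 0.4984 = 4.244 mg/L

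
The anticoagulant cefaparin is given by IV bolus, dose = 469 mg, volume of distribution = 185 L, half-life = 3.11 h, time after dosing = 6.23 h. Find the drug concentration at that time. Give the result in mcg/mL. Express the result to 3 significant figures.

0.632 mcg/mL

C₀ = Dose / Vd = 469.0 / 185 = 2.535 mg/L
k = ln2 / t½ = 0.693147 / 3.11 = 0.2229 h⁻¹
C = C₀ · e^(−k·t) = 2.535 × e^(−0.2229 × 6.23)
  = 2.535 × 0.2494 = 0.6322 mg/L
(0.6322 mg/L = 0.6322 mcg/mL)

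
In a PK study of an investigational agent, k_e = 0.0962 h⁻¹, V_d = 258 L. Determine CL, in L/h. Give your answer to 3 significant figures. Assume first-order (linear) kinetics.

CL = k × Vd = 0.0962 × 258 = 24.82 L/h

24.8 L/h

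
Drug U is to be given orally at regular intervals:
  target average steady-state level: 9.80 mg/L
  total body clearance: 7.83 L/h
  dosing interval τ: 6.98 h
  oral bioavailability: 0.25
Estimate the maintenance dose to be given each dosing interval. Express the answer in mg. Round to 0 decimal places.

At steady state, F × (Dose/τ) = Css × CL.
Dose = Css × CL × τ / F = 9.80 × 7.830 × 6.98 / 0.25 = 2142 mg

2142 mg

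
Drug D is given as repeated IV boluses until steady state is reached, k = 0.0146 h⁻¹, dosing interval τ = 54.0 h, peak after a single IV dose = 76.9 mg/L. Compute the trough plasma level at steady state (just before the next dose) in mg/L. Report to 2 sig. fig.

e^(−kτ) = e^(−0.01460 × 54.0) = 0.4546
Accumulation ratio R = 1 / (1 − e^(−kτ)) = 1 / (1 − 0.4546) = 1.834
Steady-state trough = C₀ × R × e^(−kτ) = 76.9 × 1.834 × 0.4546 = 64.11 mg/L

64 mg/L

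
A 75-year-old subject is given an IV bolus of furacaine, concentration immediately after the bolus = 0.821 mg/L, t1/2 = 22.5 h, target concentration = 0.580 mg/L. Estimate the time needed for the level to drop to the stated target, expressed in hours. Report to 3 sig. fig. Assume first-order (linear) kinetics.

k = ln2 / t½ = 0.693147 / 22.5 = 0.03081 h⁻¹
t = ln(C₀ / C) / k = ln(0.8210 / 0.580) / 0.03081
  = ln(1.416) / 0.03081 = 0.3478 / 0.03081 = 11.29 h

11.3 h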